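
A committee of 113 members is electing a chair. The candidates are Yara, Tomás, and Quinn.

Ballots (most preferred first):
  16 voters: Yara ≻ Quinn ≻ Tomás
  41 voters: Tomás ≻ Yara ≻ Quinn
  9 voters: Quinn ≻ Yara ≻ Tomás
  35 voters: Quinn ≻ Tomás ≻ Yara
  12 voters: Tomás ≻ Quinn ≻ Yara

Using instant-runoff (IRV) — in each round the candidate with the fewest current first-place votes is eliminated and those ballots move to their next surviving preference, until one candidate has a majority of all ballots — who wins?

Round 1: Yara 16, Tomás 53, Quinn 44. Yara eliminated.
Round 2: Tomás 53, Quinn 60. Quinn has a majority (≥57).

Quinn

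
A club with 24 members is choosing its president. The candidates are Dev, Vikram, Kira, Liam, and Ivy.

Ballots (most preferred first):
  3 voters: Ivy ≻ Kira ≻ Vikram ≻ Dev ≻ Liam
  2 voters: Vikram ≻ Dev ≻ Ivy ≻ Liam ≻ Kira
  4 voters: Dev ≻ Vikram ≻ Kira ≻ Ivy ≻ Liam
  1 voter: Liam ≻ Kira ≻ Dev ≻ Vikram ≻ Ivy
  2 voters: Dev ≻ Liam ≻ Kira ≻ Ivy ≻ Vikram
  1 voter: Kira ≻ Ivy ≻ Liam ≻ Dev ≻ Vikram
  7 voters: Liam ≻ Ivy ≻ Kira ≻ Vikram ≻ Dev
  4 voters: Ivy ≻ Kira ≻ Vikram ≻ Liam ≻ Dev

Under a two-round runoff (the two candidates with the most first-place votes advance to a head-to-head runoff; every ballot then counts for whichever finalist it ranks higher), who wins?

Ivy

Round 1 first-place votes: Dev 6, Vikram 2, Kira 1, Liam 8, Ivy 7. Liam and Ivy advance.
Runoff: Liam is ranked above Ivy on 10 ballots, Ivy above Liam on 14.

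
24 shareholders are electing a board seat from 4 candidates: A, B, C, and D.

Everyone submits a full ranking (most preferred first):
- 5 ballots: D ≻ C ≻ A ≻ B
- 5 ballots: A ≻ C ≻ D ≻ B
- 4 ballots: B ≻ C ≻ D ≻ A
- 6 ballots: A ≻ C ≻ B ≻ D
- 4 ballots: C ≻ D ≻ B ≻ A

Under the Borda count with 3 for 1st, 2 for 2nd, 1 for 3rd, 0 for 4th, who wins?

A: 5×1 + 5×3 + 4×0 + 6×3 + 4×0 = 38
B: 5×0 + 5×0 + 4×3 + 6×1 + 4×1 = 22
C: 5×2 + 5×2 + 4×2 + 6×2 + 4×3 = 52
D: 5×3 + 5×1 + 4×1 + 6×0 + 4×2 = 32

C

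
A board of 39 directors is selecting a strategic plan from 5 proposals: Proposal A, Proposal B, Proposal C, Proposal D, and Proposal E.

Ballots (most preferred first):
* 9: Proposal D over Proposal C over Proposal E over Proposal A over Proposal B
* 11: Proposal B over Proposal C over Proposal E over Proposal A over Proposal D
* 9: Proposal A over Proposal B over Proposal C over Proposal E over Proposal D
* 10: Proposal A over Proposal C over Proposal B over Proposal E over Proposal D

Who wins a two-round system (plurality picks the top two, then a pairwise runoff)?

Proposal A

Round 1 first-place votes: Proposal A 19, Proposal B 11, Proposal C 0, Proposal D 9, Proposal E 0. Proposal A and Proposal B advance.
Runoff: Proposal A is ranked above Proposal B on 28 ballots, Proposal B above Proposal A on 11.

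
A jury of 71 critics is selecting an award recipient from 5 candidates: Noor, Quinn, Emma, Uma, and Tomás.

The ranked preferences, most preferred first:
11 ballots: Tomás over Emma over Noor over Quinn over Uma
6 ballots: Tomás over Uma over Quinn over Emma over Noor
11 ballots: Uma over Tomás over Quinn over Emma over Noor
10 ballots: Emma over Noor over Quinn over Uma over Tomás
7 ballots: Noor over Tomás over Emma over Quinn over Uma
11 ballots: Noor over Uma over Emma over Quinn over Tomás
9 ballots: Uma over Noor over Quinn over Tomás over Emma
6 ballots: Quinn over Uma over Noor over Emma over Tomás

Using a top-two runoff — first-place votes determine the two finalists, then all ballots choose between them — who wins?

Noor

Round 1 first-place votes: Noor 18, Quinn 6, Emma 10, Uma 20, Tomás 17. Uma and Noor advance.
Runoff: Uma is ranked above Noor on 32 ballots, Noor above Uma on 39.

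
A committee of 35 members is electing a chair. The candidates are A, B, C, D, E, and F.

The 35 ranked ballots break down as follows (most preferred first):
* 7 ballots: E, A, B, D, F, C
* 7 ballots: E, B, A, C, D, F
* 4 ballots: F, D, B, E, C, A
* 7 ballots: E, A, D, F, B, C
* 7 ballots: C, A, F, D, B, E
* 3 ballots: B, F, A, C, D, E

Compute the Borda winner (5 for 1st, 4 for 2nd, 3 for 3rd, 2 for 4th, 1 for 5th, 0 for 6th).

A

A: 7×4 + 7×3 + 4×0 + 7×4 + 7×4 + 3×3 = 114
B: 7×3 + 7×4 + 4×3 + 7×1 + 7×1 + 3×5 = 90
C: 7×0 + 7×2 + 4×1 + 7×0 + 7×5 + 3×2 = 59
D: 7×2 + 7×1 + 4×4 + 7×3 + 7×2 + 3×1 = 75
E: 7×5 + 7×5 + 4×2 + 7×5 + 7×0 + 3×0 = 113
F: 7×1 + 7×0 + 4×5 + 7×2 + 7×3 + 3×4 = 74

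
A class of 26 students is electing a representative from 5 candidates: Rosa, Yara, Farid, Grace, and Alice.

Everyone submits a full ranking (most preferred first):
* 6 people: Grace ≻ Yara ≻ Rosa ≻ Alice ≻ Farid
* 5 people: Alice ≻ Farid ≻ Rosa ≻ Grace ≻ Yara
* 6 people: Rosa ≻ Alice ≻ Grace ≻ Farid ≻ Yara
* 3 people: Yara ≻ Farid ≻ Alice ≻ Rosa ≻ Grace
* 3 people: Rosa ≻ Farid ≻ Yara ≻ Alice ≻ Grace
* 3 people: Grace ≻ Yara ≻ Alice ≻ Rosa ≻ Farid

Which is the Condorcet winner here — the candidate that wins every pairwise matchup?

Rosa vs Yara: 14–12
Rosa vs Farid: 18–8
Rosa vs Grace: 17–9
Rosa vs Alice: 15–11
Rosa beats every other candidate.

Rosa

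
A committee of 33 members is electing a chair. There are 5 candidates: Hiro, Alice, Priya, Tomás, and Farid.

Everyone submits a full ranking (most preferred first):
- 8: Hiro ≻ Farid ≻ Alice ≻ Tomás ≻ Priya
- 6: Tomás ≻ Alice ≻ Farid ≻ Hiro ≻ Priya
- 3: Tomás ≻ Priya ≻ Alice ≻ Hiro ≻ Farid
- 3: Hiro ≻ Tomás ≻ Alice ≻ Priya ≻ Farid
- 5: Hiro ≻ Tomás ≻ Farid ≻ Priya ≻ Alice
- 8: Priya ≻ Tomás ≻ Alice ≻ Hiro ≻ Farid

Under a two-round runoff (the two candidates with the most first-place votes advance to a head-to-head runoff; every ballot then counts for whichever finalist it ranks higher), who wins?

Round 1 first-place votes: Hiro 16, Alice 0, Priya 8, Tomás 9, Farid 0. Hiro and Tomás advance.
Runoff: Hiro is ranked above Tomás on 16 ballots, Tomás above Hiro on 17.

Tomás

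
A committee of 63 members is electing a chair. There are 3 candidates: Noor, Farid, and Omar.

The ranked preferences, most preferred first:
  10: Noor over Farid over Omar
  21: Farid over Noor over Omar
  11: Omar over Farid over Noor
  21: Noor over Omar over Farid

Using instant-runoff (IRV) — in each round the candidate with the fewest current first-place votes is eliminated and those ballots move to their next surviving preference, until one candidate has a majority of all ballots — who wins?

Farid

Round 1: Noor 31, Farid 21, Omar 11. Omar eliminated.
Round 2: Noor 31, Farid 32. Farid has a majority (≥32).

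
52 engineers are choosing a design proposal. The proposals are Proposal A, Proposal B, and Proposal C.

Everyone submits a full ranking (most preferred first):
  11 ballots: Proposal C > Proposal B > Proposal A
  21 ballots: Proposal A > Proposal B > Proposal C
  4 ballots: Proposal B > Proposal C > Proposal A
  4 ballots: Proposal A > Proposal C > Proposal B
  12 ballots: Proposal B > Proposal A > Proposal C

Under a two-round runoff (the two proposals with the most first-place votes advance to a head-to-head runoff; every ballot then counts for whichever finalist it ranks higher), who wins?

Round 1 first-place votes: Proposal A 25, Proposal B 16, Proposal C 11. Proposal A and Proposal B advance.
Runoff: Proposal A is ranked above Proposal B on 25 ballots, Proposal B above Proposal A on 27.

Proposal B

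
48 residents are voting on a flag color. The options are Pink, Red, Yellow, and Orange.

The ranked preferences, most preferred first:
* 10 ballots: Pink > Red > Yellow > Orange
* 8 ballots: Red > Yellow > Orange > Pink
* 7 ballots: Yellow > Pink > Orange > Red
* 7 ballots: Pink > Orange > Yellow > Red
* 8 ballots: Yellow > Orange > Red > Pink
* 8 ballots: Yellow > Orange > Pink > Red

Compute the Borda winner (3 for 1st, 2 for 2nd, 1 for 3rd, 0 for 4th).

Pink: 10×3 + 8×0 + 7×2 + 7×3 + 8×0 + 8×1 = 73
Red: 10×2 + 8×3 + 7×0 + 7×0 + 8×1 + 8×0 = 52
Yellow: 10×1 + 8×2 + 7×3 + 7×1 + 8×3 + 8×3 = 102
Orange: 10×0 + 8×1 + 7×1 + 7×2 + 8×2 + 8×2 = 61

Yellow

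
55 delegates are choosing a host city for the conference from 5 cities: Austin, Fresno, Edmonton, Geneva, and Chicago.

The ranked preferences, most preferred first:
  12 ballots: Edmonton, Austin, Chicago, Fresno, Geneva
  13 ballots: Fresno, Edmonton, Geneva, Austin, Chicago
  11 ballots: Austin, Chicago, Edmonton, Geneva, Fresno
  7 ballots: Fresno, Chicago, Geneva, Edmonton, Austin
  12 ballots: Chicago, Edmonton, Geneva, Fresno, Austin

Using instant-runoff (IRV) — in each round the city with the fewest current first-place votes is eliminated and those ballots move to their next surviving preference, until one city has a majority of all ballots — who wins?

Round 1: Austin 11, Fresno 20, Edmonton 12, Geneva 0, Chicago 12. Geneva eliminated.
Round 2: Austin 11, Fresno 20, Edmonton 12, Chicago 12. Austin eliminated.
Round 3: Fresno 20, Edmonton 12, Chicago 23. Edmonton eliminated.
Round 4: Fresno 20, Chicago 35. Chicago has a majority (≥28).

Chicago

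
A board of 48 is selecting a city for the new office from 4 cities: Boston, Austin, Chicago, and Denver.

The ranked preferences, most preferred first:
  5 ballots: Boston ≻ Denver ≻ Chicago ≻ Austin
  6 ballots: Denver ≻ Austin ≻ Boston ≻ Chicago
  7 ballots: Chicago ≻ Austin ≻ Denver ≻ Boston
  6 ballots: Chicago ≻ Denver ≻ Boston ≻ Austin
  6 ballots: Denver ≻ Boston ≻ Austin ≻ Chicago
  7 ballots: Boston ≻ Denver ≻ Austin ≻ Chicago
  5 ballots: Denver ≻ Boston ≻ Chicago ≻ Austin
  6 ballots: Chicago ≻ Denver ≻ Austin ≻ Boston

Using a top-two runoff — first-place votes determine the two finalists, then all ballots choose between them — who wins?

Denver

Round 1 first-place votes: Boston 12, Austin 0, Chicago 19, Denver 17. Chicago and Denver advance.
Runoff: Chicago is ranked above Denver on 19 ballots, Denver above Chicago on 29.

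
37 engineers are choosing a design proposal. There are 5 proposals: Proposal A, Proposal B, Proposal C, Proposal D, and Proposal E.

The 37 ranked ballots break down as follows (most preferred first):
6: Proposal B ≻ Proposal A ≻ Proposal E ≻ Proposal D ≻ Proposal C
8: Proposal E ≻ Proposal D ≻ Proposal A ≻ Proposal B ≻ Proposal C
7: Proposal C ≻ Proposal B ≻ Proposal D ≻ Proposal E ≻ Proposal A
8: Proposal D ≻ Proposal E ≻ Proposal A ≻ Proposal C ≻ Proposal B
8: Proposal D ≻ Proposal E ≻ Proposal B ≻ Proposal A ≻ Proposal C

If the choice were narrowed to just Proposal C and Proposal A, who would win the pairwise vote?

Proposal A

Proposal C is ranked above Proposal A on 7 ballots; Proposal A above Proposal C on 30.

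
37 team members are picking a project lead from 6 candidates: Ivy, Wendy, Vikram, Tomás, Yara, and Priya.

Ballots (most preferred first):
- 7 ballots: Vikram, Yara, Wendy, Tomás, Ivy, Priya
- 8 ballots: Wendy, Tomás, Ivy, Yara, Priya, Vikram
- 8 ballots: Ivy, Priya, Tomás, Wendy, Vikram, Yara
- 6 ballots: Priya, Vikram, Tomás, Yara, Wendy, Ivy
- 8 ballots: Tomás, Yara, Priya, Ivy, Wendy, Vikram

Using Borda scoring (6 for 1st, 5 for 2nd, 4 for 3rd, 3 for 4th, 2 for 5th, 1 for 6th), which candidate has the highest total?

Tomás

Ivy: 7×2 + 8×4 + 8×6 + 6×1 + 8×3 = 124
Wendy: 7×4 + 8×6 + 8×3 + 6×2 + 8×2 = 128
Vikram: 7×6 + 8×1 + 8×2 + 6×5 + 8×1 = 104
Tomás: 7×3 + 8×5 + 8×4 + 6×4 + 8×6 = 165
Yara: 7×5 + 8×3 + 8×1 + 6×3 + 8×5 = 125
Priya: 7×1 + 8×2 + 8×5 + 6×6 + 8×4 = 131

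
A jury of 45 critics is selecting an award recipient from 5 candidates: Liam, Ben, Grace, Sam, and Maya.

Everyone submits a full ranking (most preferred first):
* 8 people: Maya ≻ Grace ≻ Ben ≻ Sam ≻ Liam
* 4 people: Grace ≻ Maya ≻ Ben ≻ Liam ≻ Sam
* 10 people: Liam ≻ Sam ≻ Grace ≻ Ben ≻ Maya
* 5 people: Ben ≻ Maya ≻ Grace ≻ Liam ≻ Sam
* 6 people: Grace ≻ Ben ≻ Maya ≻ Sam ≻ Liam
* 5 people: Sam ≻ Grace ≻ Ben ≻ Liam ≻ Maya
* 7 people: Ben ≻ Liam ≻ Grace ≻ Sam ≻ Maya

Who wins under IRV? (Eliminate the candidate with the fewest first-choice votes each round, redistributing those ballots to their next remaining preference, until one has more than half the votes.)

Round 1: Liam 10, Ben 12, Grace 10, Sam 5, Maya 8. Sam eliminated.
Round 2: Liam 10, Ben 12, Grace 15, Maya 8. Maya eliminated.
Round 3: Liam 10, Ben 12, Grace 23. Grace has a majority (≥23).

Grace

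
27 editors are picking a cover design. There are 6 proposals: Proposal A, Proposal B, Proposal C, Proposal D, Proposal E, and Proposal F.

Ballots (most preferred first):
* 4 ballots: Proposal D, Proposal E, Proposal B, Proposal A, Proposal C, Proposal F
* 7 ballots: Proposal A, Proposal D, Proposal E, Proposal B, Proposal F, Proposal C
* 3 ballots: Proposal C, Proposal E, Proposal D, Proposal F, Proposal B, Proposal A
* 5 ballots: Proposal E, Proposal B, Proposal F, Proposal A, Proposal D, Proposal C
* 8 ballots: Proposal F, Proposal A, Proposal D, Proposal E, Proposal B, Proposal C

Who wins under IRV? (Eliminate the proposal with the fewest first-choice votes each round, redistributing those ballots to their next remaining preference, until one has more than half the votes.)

Round 1: Proposal A 7, Proposal B 0, Proposal C 3, Proposal D 4, Proposal E 5, Proposal F 8. Proposal B eliminated.
Round 2: Proposal A 7, Proposal C 3, Proposal D 4, Proposal E 5, Proposal F 8. Proposal C eliminated.
Round 3: Proposal A 7, Proposal D 4, Proposal E 8, Proposal F 8. Proposal D eliminated.
Round 4: Proposal A 7, Proposal E 12, Proposal F 8. Proposal A eliminated.
Round 5: Proposal E 19, Proposal F 8. Proposal E has a majority (≥14).

Proposal E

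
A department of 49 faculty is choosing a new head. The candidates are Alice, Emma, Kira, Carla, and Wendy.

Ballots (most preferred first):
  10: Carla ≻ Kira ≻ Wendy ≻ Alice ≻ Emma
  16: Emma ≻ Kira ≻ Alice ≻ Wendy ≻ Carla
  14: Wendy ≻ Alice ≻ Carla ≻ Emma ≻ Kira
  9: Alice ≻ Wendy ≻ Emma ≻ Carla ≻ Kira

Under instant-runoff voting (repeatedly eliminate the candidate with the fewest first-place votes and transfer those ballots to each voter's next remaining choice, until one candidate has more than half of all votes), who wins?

Wendy

Round 1: Alice 9, Emma 16, Kira 0, Carla 10, Wendy 14. Kira eliminated.
Round 2: Alice 9, Emma 16, Carla 10, Wendy 14. Alice eliminated.
Round 3: Emma 16, Carla 10, Wendy 23. Carla eliminated.
Round 4: Emma 16, Wendy 33. Wendy has a majority (≥25).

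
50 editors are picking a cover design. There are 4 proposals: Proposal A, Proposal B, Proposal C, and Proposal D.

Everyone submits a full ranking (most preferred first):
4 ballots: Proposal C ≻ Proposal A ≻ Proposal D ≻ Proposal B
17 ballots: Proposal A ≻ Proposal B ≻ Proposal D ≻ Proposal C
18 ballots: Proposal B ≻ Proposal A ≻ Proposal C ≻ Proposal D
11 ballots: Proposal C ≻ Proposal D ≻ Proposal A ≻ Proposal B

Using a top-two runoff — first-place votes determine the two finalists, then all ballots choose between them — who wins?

Round 1 first-place votes: Proposal A 17, Proposal B 18, Proposal C 15, Proposal D 0. Proposal B and Proposal A advance.
Runoff: Proposal B is ranked above Proposal A on 18 ballots, Proposal A above Proposal B on 32.

Proposal A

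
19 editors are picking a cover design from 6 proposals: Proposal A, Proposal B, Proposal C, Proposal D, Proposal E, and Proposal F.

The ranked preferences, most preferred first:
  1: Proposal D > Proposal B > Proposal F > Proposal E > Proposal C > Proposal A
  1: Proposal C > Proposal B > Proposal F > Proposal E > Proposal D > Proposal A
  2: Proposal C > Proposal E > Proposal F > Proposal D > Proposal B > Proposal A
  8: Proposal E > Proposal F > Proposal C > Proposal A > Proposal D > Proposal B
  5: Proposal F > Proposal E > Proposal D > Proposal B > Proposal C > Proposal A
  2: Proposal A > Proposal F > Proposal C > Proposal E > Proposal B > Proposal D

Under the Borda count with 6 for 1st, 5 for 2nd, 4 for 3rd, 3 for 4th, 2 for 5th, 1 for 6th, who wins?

Proposal A: 1×1 + 1×1 + 2×1 + 8×3 + 5×1 + 2×6 = 45
Proposal B: 1×5 + 1×5 + 2×2 + 8×1 + 5×3 + 2×2 = 41
Proposal C: 1×2 + 1×6 + 2×6 + 8×4 + 5×2 + 2×4 = 70
Proposal D: 1×6 + 1×2 + 2×3 + 8×2 + 5×4 + 2×1 = 52
Proposal E: 1×3 + 1×3 + 2×5 + 8×6 + 5×5 + 2×3 = 95
Proposal F: 1×4 + 1×4 + 2×4 + 8×5 + 5×6 + 2×5 = 96

Proposal F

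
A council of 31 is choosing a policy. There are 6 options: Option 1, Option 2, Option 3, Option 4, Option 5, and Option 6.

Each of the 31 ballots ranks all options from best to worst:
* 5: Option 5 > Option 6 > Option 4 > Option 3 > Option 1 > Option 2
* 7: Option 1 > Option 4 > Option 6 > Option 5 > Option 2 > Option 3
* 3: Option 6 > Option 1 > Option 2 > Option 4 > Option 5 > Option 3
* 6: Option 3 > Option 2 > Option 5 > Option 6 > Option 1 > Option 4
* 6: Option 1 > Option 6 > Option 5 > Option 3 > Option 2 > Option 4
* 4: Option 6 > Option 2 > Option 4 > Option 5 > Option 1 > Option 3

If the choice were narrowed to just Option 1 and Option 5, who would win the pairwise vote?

Option 1 is ranked above Option 5 on 16 ballots; Option 5 above Option 1 on 15.

Option 1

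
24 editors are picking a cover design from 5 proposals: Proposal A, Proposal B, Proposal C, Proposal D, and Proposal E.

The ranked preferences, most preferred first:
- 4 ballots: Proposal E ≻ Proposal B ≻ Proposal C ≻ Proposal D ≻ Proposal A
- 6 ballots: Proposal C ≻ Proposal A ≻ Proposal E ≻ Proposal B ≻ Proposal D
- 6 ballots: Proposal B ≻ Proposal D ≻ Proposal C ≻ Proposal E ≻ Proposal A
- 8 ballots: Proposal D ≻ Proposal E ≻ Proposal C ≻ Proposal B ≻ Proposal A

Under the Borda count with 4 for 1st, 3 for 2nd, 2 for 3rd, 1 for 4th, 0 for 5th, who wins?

Proposal A: 4×0 + 6×3 + 6×0 + 8×0 = 18
Proposal B: 4×3 + 6×1 + 6×4 + 8×1 = 50
Proposal C: 4×2 + 6×4 + 6×2 + 8×2 = 60
Proposal D: 4×1 + 6×0 + 6×3 + 8×4 = 54
Proposal E: 4×4 + 6×2 + 6×1 + 8×3 = 58

Proposal C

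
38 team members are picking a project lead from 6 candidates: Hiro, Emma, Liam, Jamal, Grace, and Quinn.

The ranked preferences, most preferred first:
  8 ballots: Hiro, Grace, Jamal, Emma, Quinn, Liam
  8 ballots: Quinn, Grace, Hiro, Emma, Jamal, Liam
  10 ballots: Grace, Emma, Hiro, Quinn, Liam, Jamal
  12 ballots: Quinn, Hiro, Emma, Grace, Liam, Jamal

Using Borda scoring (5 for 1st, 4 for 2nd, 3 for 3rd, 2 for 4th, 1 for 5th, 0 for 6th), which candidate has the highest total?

Hiro: 8×5 + 8×3 + 10×3 + 12×4 = 142
Emma: 8×2 + 8×2 + 10×4 + 12×3 = 108
Liam: 8×0 + 8×0 + 10×1 + 12×1 = 22
Jamal: 8×3 + 8×1 + 10×0 + 12×0 = 32
Grace: 8×4 + 8×4 + 10×5 + 12×2 = 138
Quinn: 8×1 + 8×5 + 10×2 + 12×5 = 128

Hiro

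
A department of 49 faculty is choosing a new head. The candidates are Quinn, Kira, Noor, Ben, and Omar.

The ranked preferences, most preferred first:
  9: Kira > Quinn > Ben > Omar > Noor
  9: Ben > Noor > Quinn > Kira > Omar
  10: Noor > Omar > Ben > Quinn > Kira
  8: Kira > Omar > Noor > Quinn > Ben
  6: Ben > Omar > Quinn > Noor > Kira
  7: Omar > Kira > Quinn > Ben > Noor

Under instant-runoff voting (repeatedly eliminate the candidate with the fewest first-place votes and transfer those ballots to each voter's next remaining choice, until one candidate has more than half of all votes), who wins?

Round 1: Quinn 0, Kira 17, Noor 10, Ben 15, Omar 7. Quinn eliminated.
Round 2: Kira 17, Noor 10, Ben 15, Omar 7. Omar eliminated.
Round 3: Kira 24, Noor 10, Ben 15. Noor eliminated.
Round 4: Kira 24, Ben 25. Ben has a majority (≥25).

Ben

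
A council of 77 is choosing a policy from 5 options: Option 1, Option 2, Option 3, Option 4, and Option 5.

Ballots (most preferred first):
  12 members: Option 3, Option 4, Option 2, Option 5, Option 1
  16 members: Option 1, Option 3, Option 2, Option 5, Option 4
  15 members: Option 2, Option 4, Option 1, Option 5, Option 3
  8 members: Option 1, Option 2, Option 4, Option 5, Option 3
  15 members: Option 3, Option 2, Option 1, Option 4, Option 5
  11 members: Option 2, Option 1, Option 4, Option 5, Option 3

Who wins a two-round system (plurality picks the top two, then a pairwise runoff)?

Round 1 first-place votes: Option 1 24, Option 2 26, Option 3 27, Option 4 0, Option 5 0. Option 3 and Option 2 advance.
Runoff: Option 3 is ranked above Option 2 on 43 ballots, Option 2 above Option 3 on 34.

Option 3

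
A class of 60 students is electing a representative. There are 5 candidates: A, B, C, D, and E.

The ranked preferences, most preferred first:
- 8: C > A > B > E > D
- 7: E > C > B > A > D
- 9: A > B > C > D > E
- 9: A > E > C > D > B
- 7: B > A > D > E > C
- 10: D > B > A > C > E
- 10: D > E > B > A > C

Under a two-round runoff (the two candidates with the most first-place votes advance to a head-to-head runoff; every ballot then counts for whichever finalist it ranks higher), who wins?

A

Round 1 first-place votes: A 18, B 7, C 8, D 20, E 7. D and A advance.
Runoff: D is ranked above A on 20 ballots, A above D on 40.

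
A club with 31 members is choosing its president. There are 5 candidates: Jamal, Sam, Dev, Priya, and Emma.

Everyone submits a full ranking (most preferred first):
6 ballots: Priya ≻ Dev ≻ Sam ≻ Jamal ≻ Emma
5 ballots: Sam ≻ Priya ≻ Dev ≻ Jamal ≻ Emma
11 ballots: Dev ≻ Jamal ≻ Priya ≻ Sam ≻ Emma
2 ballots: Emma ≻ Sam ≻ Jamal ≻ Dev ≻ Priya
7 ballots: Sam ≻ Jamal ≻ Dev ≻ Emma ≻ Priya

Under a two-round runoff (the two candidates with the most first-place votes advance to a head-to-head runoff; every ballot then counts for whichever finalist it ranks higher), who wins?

Dev

Round 1 first-place votes: Jamal 0, Sam 12, Dev 11, Priya 6, Emma 2. Sam and Dev advance.
Runoff: Sam is ranked above Dev on 14 ballots, Dev above Sam on 17.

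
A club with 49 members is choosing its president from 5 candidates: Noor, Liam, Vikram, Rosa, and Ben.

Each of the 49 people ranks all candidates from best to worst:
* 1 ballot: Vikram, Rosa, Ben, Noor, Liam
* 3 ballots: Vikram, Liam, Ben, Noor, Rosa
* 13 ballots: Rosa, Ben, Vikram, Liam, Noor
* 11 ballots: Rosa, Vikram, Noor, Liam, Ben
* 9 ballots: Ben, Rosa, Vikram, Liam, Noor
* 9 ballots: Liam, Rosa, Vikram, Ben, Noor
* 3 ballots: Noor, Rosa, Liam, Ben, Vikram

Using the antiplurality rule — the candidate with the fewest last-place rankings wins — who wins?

Last-place votes: Noor 31, Liam 1, Vikram 3, Rosa 3, Ben 11.

Liam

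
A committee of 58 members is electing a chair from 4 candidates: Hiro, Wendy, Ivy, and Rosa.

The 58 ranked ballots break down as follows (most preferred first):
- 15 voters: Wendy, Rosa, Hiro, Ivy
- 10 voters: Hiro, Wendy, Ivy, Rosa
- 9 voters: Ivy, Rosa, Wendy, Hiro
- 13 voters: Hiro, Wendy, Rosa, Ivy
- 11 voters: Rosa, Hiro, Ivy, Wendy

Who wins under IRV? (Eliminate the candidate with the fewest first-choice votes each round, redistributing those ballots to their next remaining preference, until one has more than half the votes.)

Rosa

Round 1: Hiro 23, Wendy 15, Ivy 9, Rosa 11. Ivy eliminated.
Round 2: Hiro 23, Wendy 15, Rosa 20. Wendy eliminated.
Round 3: Hiro 23, Rosa 35. Rosa has a majority (≥30).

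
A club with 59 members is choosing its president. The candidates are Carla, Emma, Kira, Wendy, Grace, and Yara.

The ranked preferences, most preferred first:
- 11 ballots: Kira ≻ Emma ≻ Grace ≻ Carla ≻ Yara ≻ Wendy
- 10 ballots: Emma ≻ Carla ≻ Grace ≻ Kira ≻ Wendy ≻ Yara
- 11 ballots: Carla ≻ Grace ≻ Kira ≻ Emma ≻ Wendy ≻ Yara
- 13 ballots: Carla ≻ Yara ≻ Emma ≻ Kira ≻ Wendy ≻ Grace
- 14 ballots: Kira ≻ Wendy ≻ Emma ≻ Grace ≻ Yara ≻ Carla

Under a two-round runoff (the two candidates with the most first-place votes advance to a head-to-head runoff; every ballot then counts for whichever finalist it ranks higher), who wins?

Round 1 first-place votes: Carla 24, Emma 10, Kira 25, Wendy 0, Grace 0, Yara 0. Kira and Carla advance.
Runoff: Kira is ranked above Carla on 25 ballots, Carla above Kira on 34.

Carla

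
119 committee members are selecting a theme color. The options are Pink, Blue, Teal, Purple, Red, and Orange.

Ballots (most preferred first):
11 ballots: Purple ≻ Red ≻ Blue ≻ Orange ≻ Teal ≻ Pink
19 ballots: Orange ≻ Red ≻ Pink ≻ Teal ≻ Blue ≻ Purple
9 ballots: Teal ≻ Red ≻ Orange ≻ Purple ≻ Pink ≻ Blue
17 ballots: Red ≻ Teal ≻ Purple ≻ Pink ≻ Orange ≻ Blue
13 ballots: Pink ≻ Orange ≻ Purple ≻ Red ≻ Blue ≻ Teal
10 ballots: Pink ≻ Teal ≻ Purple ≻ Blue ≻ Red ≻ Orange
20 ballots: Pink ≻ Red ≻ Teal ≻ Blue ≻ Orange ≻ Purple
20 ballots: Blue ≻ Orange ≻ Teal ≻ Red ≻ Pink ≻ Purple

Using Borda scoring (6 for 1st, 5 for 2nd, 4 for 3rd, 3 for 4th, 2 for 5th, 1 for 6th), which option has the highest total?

Pink: 11×1 + 19×4 + 9×2 + 17×3 + 13×6 + 10×6 + 20×6 + 20×2 = 454
Blue: 11×4 + 19×2 + 9×1 + 17×1 + 13×2 + 10×3 + 20×3 + 20×6 = 344
Teal: 11×2 + 19×3 + 9×6 + 17×5 + 13×1 + 10×5 + 20×4 + 20×4 = 441
Purple: 11×6 + 19×1 + 9×3 + 17×4 + 13×4 + 10×4 + 20×1 + 20×1 = 312
Red: 11×5 + 19×5 + 9×5 + 17×6 + 13×3 + 10×2 + 20×5 + 20×3 = 516
Orange: 11×3 + 19×6 + 9×4 + 17×2 + 13×5 + 10×1 + 20×2 + 20×5 = 432

Red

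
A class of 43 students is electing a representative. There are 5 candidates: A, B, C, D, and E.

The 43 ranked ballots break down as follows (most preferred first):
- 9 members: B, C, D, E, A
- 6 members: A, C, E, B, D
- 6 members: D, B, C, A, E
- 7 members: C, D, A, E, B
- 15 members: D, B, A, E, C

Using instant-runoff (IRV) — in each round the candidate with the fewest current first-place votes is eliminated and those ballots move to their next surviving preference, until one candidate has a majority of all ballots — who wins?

Round 1: A 6, B 9, C 7, D 21, E 0. E eliminated.
Round 2: A 6, B 9, C 7, D 21. A eliminated.
Round 3: B 9, C 13, D 21. B eliminated.
Round 4: C 22, D 21. C has a majority (≥22).

C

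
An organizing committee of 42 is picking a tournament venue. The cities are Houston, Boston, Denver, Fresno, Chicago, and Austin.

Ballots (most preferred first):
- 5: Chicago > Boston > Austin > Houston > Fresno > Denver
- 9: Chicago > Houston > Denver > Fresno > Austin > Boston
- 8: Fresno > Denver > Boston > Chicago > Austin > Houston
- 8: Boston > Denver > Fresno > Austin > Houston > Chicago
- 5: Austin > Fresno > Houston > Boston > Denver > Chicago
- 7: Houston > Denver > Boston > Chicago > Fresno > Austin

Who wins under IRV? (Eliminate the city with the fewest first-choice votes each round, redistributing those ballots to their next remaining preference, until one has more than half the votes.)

Round 1: Houston 7, Boston 8, Denver 0, Fresno 8, Chicago 14, Austin 5. Denver eliminated.
Round 2: Houston 7, Boston 8, Fresno 8, Chicago 14, Austin 5. Austin eliminated.
Round 3: Houston 7, Boston 8, Fresno 13, Chicago 14. Houston eliminated.
Round 4: Boston 15, Fresno 13, Chicago 14. Fresno eliminated.
Round 5: Boston 28, Chicago 14. Boston has a majority (≥22).

Boston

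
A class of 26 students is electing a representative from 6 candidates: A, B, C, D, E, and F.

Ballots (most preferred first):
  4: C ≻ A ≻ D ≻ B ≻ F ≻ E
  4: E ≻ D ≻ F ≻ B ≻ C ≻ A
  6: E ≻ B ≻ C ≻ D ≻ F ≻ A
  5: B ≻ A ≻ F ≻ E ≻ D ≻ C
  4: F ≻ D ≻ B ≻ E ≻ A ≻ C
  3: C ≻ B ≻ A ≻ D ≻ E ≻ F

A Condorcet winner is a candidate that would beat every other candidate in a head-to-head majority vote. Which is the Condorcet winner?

B

B vs A: 22–4
B vs C: 19–7
B vs D: 14–12
B vs E: 16–10
B vs F: 18–8
B beats every other candidate.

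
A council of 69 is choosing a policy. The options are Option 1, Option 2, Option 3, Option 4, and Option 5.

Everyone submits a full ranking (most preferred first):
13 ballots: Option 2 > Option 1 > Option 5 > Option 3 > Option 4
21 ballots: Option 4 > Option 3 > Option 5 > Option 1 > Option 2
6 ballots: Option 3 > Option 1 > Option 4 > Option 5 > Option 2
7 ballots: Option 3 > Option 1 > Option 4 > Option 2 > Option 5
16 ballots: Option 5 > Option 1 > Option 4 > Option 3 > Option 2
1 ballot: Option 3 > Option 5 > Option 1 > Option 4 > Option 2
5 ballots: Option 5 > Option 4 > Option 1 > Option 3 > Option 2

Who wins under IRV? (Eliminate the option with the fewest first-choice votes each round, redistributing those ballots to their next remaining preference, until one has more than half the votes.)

Option 5

Round 1: Option 1 0, Option 2 13, Option 3 14, Option 4 21, Option 5 21. Option 1 eliminated.
Round 2: Option 2 13, Option 3 14, Option 4 21, Option 5 21. Option 2 eliminated.
Round 3: Option 3 14, Option 4 21, Option 5 34. Option 3 eliminated.
Round 4: Option 4 34, Option 5 35. Option 5 has a majority (≥35).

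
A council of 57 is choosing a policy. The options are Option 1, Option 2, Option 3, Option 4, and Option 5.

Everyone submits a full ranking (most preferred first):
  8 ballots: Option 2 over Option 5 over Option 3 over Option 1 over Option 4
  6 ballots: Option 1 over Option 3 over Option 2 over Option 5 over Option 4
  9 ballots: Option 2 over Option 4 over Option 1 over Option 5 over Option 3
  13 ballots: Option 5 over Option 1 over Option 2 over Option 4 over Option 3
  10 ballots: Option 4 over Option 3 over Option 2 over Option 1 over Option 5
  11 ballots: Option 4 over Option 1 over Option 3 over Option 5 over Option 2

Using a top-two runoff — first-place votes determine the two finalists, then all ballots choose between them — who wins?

Option 2

Round 1 first-place votes: Option 1 6, Option 2 17, Option 3 0, Option 4 21, Option 5 13. Option 4 and Option 2 advance.
Runoff: Option 4 is ranked above Option 2 on 21 ballots, Option 2 above Option 4 on 36.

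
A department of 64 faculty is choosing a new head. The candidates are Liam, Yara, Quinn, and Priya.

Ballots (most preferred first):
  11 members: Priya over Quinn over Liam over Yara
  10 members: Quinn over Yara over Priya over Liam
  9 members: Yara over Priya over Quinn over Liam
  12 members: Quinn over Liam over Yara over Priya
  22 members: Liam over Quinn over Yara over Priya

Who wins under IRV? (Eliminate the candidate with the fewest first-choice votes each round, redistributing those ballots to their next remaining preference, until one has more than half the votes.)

Round 1: Liam 22, Yara 9, Quinn 22, Priya 11. Yara eliminated.
Round 2: Liam 22, Quinn 22, Priya 20. Priya eliminated.
Round 3: Liam 22, Quinn 42. Quinn has a majority (≥33).

Quinn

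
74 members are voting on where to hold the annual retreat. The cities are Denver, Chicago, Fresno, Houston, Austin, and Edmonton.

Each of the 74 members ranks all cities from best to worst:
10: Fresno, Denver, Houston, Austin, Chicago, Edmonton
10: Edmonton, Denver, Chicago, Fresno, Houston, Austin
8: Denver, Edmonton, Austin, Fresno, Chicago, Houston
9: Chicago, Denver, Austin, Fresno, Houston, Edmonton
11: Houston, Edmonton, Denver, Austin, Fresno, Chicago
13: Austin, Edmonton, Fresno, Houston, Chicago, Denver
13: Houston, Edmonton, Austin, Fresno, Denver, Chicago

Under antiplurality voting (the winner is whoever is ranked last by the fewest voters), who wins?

Fresno

Last-place votes: Denver 13, Chicago 24, Fresno 0, Houston 8, Austin 10, Edmonton 19.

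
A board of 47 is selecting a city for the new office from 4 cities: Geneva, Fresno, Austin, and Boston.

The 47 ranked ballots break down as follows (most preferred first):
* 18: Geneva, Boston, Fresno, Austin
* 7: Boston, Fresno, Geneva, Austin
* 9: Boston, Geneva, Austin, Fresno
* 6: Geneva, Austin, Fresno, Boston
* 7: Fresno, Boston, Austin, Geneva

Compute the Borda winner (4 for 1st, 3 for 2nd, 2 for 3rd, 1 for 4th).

Boston

Geneva: 18×4 + 7×2 + 9×3 + 6×4 + 7×1 = 144
Fresno: 18×2 + 7×3 + 9×1 + 6×2 + 7×4 = 106
Austin: 18×1 + 7×1 + 9×2 + 6×3 + 7×2 = 75
Boston: 18×3 + 7×4 + 9×4 + 6×1 + 7×3 = 145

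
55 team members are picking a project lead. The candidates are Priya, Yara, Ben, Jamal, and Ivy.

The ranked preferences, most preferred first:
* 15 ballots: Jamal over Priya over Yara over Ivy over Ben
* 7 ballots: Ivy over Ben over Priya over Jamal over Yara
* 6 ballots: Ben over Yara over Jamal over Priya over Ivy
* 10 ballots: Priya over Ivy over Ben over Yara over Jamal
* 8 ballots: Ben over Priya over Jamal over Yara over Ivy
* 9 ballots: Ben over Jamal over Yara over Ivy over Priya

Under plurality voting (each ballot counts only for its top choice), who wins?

First-place votes: Priya 10, Yara 0, Ben 23, Jamal 15, Ivy 7.

Ben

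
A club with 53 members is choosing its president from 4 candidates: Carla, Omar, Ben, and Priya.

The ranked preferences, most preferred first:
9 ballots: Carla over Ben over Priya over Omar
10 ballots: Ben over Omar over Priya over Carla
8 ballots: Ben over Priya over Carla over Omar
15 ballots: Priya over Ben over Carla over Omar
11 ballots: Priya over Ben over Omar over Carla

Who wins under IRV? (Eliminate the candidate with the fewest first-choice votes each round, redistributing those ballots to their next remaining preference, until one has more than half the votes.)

Ben

Round 1: Carla 9, Omar 0, Ben 18, Priya 26. Omar eliminated.
Round 2: Carla 9, Ben 18, Priya 26. Carla eliminated.
Round 3: Ben 27, Priya 26. Ben has a majority (≥27).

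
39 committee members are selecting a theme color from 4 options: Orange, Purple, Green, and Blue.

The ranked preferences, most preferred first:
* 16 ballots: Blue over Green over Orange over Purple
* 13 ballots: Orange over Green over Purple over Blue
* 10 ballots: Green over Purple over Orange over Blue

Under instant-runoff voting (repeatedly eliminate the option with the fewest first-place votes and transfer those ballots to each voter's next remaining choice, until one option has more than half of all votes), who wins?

Orange

Round 1: Orange 13, Purple 0, Green 10, Blue 16. Purple eliminated.
Round 2: Orange 13, Green 10, Blue 16. Green eliminated.
Round 3: Orange 23, Blue 16. Orange has a majority (≥20).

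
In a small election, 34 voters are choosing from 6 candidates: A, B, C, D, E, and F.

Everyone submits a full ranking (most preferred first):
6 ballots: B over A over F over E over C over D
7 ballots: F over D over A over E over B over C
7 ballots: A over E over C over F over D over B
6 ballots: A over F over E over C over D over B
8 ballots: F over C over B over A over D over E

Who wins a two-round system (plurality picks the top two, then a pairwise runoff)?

Round 1 first-place votes: A 13, B 6, C 0, D 0, E 0, F 15. F and A advance.
Runoff: F is ranked above A on 15 ballots, A above F on 19.

A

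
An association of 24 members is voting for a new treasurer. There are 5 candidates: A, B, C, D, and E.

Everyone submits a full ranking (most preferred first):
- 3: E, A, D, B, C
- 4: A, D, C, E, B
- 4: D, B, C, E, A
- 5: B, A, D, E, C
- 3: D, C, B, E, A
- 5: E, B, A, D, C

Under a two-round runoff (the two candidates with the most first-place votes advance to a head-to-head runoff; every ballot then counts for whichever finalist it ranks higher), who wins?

Round 1 first-place votes: A 4, B 5, C 0, D 7, E 8. E and D advance.
Runoff: E is ranked above D on 8 ballots, D above E on 16.

D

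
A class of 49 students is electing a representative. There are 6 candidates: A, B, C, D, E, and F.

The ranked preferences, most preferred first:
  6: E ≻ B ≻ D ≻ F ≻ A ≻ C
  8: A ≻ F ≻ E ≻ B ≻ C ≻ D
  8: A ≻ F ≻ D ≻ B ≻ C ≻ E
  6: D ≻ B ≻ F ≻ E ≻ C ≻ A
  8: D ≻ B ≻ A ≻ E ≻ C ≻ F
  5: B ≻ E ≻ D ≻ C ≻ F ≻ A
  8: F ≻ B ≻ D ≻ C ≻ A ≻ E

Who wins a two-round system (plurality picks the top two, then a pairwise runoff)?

Round 1 first-place votes: A 16, B 5, C 0, D 14, E 6, F 8. A and D advance.
Runoff: A is ranked above D on 16 ballots, D above A on 33.

D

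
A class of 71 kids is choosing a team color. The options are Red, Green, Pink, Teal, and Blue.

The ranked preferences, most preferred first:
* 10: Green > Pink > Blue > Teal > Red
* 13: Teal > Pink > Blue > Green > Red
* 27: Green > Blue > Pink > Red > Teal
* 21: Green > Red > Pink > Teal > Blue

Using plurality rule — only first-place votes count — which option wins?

Green

First-place votes: Red 0, Green 58, Pink 0, Teal 13, Blue 0.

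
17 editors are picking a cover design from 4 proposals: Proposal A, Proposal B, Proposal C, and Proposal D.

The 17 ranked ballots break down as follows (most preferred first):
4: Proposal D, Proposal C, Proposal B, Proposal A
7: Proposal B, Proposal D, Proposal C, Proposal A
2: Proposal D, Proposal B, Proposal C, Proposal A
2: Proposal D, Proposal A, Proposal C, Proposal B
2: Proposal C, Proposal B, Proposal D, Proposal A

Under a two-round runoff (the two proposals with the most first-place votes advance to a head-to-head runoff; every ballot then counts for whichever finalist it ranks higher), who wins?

Round 1 first-place votes: Proposal A 0, Proposal B 7, Proposal C 2, Proposal D 8. Proposal D and Proposal B advance.
Runoff: Proposal D is ranked above Proposal B on 8 ballots, Proposal B above Proposal D on 9.

Proposal B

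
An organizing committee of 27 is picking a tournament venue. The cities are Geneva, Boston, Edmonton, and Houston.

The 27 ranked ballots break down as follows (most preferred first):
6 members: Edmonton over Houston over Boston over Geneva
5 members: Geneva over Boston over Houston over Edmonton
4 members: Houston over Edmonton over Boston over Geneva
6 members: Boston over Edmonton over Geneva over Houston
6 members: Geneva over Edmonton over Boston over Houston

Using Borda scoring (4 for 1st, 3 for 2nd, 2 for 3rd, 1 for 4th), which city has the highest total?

Geneva: 6×1 + 5×4 + 4×1 + 6×2 + 6×4 = 66
Boston: 6×2 + 5×3 + 4×2 + 6×4 + 6×2 = 71
Edmonton: 6×4 + 5×1 + 4×3 + 6×3 + 6×3 = 77
Houston: 6×3 + 5×2 + 4×4 + 6×1 + 6×1 = 56

Edmonton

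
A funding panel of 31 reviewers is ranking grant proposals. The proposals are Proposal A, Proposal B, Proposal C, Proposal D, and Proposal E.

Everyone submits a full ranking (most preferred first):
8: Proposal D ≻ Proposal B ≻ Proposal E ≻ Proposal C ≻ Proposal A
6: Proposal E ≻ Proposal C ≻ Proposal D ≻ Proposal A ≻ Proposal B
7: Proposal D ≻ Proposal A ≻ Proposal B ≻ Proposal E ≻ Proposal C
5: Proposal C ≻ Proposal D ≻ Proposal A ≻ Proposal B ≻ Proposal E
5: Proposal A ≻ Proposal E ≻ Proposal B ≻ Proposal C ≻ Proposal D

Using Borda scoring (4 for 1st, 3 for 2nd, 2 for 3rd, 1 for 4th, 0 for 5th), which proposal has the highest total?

Proposal D

Proposal A: 8×0 + 6×1 + 7×3 + 5×2 + 5×4 = 57
Proposal B: 8×3 + 6×0 + 7×2 + 5×1 + 5×2 = 53
Proposal C: 8×1 + 6×3 + 7×0 + 5×4 + 5×1 = 51
Proposal D: 8×4 + 6×2 + 7×4 + 5×3 + 5×0 = 87
Proposal E: 8×2 + 6×4 + 7×1 + 5×0 + 5×3 = 62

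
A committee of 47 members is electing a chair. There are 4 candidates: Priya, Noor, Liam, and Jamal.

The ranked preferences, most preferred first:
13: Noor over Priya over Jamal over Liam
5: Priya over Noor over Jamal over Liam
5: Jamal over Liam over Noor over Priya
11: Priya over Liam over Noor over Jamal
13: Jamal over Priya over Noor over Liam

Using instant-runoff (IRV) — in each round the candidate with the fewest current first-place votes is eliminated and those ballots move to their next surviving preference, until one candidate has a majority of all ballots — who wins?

Priya

Round 1: Priya 16, Noor 13, Liam 0, Jamal 18. Liam eliminated.
Round 2: Priya 16, Noor 13, Jamal 18. Noor eliminated.
Round 3: Priya 29, Jamal 18. Priya has a majority (≥24).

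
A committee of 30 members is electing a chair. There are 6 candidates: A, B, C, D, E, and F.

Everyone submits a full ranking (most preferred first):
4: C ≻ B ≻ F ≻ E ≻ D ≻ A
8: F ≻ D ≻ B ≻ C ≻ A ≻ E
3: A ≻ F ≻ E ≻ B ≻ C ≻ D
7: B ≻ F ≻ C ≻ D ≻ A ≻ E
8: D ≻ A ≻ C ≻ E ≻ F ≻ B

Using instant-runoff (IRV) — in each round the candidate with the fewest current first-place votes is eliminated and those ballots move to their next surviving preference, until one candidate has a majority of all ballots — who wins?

F

Round 1: A 3, B 7, C 4, D 8, E 0, F 8. E eliminated.
Round 2: A 3, B 7, C 4, D 8, F 8. A eliminated.
Round 3: B 7, C 4, D 8, F 11. C eliminated.
Round 4: B 11, D 8, F 11. D eliminated.
Round 5: B 11, F 19. F has a majority (≥16).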